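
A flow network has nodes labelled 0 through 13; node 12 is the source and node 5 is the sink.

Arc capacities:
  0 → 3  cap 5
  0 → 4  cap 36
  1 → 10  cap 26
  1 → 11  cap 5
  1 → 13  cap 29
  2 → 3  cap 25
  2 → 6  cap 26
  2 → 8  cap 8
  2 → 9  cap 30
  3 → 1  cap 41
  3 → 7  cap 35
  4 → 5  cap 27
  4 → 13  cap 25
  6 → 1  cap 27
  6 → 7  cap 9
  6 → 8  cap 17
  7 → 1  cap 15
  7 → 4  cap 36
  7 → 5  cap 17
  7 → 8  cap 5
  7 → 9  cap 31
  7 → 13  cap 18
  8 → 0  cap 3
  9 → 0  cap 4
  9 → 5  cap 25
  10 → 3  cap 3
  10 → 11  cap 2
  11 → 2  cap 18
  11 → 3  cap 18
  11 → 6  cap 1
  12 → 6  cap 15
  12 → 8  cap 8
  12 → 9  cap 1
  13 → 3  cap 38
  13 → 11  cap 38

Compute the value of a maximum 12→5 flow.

Maximum flow value: 19

augment #1: 12→9→5 bottleneck 1, total now 1
augment #2: 12→6→7→5 bottleneck 9, total now 10
augment #3: 12→8→0→4→5 bottleneck 3, total now 13
augment #4: 12→6→1→10→3→7→5 bottleneck 3, total now 16
augment #5: 12→6→1→11→2→9→5 bottleneck 3, total now 19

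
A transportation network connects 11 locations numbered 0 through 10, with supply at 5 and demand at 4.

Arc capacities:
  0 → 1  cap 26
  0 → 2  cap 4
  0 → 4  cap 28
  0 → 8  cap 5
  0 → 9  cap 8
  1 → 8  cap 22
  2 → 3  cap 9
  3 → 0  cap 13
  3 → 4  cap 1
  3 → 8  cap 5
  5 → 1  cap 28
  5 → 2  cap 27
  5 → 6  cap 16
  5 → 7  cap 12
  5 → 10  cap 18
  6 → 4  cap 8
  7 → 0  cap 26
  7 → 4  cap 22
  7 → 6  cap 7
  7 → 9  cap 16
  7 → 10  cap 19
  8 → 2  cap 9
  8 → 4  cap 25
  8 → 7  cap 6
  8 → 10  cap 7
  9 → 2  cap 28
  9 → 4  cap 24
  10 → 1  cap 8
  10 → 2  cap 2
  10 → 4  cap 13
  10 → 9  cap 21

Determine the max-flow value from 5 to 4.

augment #1: 5→6→4 bottleneck 8, total now 8
augment #2: 5→7→4 bottleneck 12, total now 20
augment #3: 5→10→4 bottleneck 13, total now 33
augment #4: 5→1→8→4 bottleneck 22, total now 55
augment #5: 5→2→3→4 bottleneck 1, total now 56
augment #6: 5→10→9→4 bottleneck 5, total now 61
augment #7: 5→2→3→0→4 bottleneck 8, total now 69

Maximum flow value: 69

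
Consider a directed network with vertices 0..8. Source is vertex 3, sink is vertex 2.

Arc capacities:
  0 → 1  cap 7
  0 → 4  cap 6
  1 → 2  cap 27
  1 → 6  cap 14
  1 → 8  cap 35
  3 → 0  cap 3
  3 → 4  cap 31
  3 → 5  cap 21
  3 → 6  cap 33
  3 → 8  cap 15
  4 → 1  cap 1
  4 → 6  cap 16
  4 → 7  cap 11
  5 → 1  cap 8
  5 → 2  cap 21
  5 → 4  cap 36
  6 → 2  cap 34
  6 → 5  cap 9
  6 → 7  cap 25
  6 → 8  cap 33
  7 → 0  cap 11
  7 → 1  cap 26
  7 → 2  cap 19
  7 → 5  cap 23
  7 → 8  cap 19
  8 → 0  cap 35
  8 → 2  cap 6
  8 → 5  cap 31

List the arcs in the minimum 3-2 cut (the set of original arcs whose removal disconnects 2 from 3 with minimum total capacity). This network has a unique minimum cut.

augment #1: 3→5→2 push 21
augment #2: 3→6→2 push 33
augment #3: 3→8→2 push 6
augment #4: 3→0→1→2 push 3
augment #5: 3→4→1→2 push 1
augment #6: 3→4→6→2 push 1
augment #7: 3→4→7→2 push 11
augment #8: 3→4→6→7→2 push 8
augment #9: 3→8→0→1→2 push 4
augment #10: 3→8→5→1→2 push 5
augment #11: 3→4→6→5→1→2 push 3
augment #12: 3→4→6→7→1→2 push 4
max flow = 100; residual-reachable set from 3 gives S-side
cut edges (S→T): {(3,0), (3,5), (3,6), (3,8), (4,1), (4,6), (4,7)} total cap 100

Min-cut arcs: {(3,0), (3,5), (3,6), (3,8), (4,1), (4,6), (4,7)} (total capacity 100)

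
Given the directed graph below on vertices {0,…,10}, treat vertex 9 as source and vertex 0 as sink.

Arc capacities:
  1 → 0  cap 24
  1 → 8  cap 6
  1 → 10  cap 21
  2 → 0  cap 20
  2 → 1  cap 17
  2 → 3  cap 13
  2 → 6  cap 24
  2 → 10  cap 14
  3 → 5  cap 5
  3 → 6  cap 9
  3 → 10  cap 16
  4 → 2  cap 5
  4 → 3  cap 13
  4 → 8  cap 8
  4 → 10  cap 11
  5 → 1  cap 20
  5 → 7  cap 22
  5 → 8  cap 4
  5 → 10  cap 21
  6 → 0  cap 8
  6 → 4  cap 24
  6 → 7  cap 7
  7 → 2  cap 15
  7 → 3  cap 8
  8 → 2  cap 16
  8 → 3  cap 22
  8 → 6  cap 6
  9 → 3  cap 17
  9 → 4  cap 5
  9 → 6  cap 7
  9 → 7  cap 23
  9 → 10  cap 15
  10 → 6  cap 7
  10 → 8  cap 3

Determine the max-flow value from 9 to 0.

Maximum flow value: 44

augment #1: 9→6→0 bottleneck 7, total now 7
augment #2: 9→3→6→0 bottleneck 1, total now 8
augment #3: 9→4→2→0 bottleneck 5, total now 13
augment #4: 9→7→2→0 bottleneck 15, total now 28
augment #5: 9→3→5→1→0 bottleneck 5, total now 33
augment #6: 9→10→8→2→1→0 bottleneck 3, total now 36
augment #7: 9→3→6→4→8→2→1→0 bottleneck 8, total now 44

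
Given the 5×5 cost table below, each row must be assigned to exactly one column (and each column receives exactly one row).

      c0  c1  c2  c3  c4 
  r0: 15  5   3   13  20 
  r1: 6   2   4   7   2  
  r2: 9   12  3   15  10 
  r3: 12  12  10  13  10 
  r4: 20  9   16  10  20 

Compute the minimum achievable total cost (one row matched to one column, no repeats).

optimal assignment: row0→col1 (cost 5), row1→col4 (cost 2), row2→col2 (cost 3), row3→col0 (cost 12), row4→col3 (cost 10)
total = 5 + 2 + 3 + 12 + 10 = 32

Minimum assignment cost: 32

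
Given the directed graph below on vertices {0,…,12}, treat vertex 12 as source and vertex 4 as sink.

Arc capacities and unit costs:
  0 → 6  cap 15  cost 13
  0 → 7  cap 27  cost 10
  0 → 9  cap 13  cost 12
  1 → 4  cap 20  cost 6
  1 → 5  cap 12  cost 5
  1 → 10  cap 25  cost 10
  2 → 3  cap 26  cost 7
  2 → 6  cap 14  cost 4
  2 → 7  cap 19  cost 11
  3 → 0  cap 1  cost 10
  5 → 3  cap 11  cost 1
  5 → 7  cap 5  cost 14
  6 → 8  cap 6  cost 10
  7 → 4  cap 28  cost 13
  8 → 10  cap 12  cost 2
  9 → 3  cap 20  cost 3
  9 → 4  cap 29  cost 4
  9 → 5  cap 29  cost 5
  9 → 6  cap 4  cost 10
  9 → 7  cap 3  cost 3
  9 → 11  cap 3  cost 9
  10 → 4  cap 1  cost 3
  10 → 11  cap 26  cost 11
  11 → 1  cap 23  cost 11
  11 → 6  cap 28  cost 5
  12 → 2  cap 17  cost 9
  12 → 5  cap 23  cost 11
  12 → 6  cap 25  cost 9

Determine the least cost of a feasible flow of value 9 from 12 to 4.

shortest-cost path #1: 12→6→8→10→4 push 1 @ unit cost 24 (adds 24)
shortest-cost path #2: 12→2→7→4 push 8 @ unit cost 33 (adds 264)
total cost = 288

Minimum cost for 9 units: 288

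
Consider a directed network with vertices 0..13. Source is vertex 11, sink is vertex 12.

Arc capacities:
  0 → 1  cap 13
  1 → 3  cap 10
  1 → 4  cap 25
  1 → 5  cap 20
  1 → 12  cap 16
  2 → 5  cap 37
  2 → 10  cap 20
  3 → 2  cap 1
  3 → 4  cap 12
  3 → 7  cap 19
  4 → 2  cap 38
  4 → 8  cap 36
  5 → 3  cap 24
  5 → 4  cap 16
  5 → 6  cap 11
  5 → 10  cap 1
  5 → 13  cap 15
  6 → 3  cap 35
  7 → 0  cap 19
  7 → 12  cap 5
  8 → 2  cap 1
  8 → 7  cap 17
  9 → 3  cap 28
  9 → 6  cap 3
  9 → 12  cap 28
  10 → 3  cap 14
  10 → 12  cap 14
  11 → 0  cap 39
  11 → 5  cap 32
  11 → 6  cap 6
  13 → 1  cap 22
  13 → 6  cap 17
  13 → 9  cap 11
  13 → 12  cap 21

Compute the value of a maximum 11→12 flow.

Maximum flow value: 47

augment #1: 11→0→1→12 bottleneck 13, total now 13
augment #2: 11→5→10→12 bottleneck 1, total now 14
augment #3: 11→5→13→12 bottleneck 15, total now 29
augment #4: 11→5→3→7→12 bottleneck 5, total now 34
augment #5: 11→5→3→2→10→12 bottleneck 1, total now 35
augment #6: 11→5→4→2→10→12 bottleneck 10, total now 45
augment #7: 11→6→3→4→2→10→12 bottleneck 2, total now 47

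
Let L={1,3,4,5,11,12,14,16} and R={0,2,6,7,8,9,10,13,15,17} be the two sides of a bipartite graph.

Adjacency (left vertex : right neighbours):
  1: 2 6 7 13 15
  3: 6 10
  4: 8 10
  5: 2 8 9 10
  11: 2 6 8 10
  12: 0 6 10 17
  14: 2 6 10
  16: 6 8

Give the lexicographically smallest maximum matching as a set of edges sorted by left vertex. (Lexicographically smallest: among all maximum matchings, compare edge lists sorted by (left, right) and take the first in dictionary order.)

|M| = 7 (so the lex-smallest maximum matching has 7 edges)
process left vertices in ascending order; for each, take the smallest-labelled available neighbour that still permits 7 edges overall, or leave it unmatched if none does
lex-smallest matching: {1-7, 3-6, 4-8, 5-9, 11-2, 12-0, 14-10}

Lex-smallest maximum matching: {(1,7), (3,6), (4,8), (5,9), (11,2), (12,0), (14,10)}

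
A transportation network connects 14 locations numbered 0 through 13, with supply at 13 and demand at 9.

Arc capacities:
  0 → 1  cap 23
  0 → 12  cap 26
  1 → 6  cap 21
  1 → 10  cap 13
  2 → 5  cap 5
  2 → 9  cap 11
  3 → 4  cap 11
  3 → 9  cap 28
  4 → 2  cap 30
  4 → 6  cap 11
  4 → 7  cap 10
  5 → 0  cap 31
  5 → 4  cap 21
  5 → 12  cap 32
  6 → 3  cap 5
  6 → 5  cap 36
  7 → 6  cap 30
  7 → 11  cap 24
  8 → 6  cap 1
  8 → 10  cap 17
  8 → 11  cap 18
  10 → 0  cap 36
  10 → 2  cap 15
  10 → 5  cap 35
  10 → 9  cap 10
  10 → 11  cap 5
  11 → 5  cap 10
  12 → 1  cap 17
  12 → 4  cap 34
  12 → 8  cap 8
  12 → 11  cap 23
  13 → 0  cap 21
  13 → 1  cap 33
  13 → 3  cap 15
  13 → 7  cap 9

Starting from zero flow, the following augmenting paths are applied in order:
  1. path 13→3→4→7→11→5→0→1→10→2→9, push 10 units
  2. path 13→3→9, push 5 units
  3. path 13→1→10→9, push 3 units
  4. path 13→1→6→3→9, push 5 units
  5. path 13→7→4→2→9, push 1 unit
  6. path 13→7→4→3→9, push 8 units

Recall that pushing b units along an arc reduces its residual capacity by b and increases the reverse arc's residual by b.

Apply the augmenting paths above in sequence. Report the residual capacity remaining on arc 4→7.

after path 1 (13→3→4→7→11→5→0→1→10→2→9, push 10): res(4,7)=0
after path 2 (13→3→9, push 5): res(4,7)=0
after path 3 (13→1→10→9, push 3): res(4,7)=0
after path 4 (13→1→6→3→9, push 5): res(4,7)=0
after path 5 (13→7→4→2→9, push 1): res(4,7)=1
after path 6 (13→7→4→3→9, push 8): res(4,7)=9

Residual capacity of (4,7): 9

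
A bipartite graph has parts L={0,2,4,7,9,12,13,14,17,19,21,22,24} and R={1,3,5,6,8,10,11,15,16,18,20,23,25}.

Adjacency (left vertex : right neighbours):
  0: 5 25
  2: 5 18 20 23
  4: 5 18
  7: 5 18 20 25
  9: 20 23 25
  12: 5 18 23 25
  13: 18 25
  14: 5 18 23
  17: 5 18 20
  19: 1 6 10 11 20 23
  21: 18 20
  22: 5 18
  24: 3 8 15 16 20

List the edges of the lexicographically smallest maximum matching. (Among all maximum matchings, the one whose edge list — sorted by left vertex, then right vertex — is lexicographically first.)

|M| = 7 (so the lex-smallest maximum matching has 7 edges)
process left vertices in ascending order; for each, take the smallest-labelled available neighbour that still permits 7 edges overall, or leave it unmatched if none does
lex-smallest matching: {0-5, 2-18, 7-20, 9-23, 12-25, 19-1, 24-3}

Lex-smallest maximum matching: {(0,5), (2,18), (7,20), (9,23), (12,25), (19,1), (24,3)}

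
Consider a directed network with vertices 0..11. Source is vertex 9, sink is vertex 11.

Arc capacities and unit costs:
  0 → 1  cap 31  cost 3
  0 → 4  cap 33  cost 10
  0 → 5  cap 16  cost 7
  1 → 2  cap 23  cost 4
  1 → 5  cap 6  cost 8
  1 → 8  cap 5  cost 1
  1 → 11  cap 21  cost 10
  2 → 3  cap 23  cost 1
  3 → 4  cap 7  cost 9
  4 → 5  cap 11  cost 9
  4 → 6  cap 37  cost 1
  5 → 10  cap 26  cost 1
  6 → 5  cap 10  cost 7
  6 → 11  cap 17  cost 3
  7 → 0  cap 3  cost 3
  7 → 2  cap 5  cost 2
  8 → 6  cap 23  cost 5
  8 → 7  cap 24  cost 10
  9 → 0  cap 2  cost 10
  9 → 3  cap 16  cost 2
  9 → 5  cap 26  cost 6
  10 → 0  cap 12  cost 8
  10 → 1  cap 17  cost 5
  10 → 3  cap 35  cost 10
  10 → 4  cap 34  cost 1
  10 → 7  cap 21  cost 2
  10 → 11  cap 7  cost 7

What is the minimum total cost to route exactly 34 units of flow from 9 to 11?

Minimum cost for 34 units: 542

shortest-cost path #1: 9→5→10→4→6→11 push 17 @ unit cost 12 (adds 204)
shortest-cost path #2: 9→5→10→11 push 7 @ unit cost 14 (adds 98)
shortest-cost path #3: 9→5→10→1→11 push 2 @ unit cost 22 (adds 44)
shortest-cost path #4: 9→0→1→11 push 2 @ unit cost 23 (adds 46)
shortest-cost path #5: 9→3→4→10→1→11 push 6 @ unit cost 25 (adds 150)
total cost = 542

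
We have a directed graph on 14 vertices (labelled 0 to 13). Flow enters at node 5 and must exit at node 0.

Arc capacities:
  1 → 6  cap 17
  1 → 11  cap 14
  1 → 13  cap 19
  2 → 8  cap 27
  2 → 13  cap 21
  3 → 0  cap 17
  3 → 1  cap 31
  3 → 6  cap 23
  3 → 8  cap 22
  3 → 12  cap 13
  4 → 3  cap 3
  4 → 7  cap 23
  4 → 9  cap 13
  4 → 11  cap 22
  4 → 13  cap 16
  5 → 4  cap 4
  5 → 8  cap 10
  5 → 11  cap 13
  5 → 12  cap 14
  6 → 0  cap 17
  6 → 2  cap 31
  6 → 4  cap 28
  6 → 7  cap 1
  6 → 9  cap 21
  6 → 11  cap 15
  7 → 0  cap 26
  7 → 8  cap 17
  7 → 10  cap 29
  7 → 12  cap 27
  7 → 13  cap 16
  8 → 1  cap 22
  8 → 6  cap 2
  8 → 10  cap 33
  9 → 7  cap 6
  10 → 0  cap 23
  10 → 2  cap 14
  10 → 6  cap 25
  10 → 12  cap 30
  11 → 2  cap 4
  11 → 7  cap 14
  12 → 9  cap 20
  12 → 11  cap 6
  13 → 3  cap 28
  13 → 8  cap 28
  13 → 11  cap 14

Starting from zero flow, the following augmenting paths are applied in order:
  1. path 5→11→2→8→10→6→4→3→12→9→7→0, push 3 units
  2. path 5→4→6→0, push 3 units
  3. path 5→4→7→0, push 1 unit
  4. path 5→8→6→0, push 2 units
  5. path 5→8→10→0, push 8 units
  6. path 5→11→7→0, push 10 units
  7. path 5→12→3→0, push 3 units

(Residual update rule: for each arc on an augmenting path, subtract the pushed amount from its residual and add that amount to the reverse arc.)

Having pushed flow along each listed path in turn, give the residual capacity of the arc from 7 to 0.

after path 1 (5→11→2→8→10→6→4→3→12→9→7→0, push 3): res(7,0)=23
after path 2 (5→4→6→0, push 3): res(7,0)=23
after path 3 (5→4→7→0, push 1): res(7,0)=22
after path 4 (5→8→6→0, push 2): res(7,0)=22
after path 5 (5→8→10→0, push 8): res(7,0)=22
after path 6 (5→11→7→0, push 10): res(7,0)=12
after path 7 (5→12→3→0, push 3): res(7,0)=12

Residual capacity of (7,0): 12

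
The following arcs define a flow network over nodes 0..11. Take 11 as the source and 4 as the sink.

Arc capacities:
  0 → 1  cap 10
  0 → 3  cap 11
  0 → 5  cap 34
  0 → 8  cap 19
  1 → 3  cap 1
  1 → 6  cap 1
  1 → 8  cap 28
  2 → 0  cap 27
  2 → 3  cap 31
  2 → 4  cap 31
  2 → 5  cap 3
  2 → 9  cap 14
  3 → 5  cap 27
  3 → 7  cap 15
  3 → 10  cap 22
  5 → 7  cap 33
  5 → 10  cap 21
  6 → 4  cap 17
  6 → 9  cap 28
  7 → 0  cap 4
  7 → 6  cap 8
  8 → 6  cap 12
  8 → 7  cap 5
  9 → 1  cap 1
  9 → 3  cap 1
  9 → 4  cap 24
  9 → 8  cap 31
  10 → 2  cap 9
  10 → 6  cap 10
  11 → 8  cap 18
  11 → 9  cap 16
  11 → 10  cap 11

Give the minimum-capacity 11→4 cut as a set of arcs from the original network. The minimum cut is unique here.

augment #1: 11→9→4 push 16
augment #2: 11→8→6→4 push 12
augment #3: 11→10→2→4 push 9
augment #4: 11→10→6→4 push 2
augment #5: 11→8→7→6→4 push 3
augment #6: 11→8→7→6→9→4 push 2
max flow = 44; residual-reachable set from 11 gives S-side
cut edges (S→T): {(8,6), (8,7), (11,9), (11,10)} total cap 44

Min-cut arcs: {(8,6), (8,7), (11,9), (11,10)} (total capacity 44)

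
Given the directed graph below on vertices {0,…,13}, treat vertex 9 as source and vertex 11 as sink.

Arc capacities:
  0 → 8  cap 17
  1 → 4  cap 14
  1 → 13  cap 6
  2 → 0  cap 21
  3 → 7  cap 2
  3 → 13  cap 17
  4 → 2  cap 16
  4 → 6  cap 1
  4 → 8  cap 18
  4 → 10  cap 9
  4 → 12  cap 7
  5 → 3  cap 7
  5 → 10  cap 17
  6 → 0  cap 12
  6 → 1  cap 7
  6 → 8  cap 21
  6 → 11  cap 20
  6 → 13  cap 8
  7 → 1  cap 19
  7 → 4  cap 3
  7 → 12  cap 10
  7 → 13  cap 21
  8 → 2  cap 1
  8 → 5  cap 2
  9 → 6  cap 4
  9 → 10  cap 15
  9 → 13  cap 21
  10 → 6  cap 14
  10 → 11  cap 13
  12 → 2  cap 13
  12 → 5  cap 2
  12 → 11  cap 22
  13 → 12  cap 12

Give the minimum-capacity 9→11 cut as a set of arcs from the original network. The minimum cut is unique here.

Min-cut arcs: {(9,6), (9,10), (13,12)} (total capacity 31)

augment #1: 9→6→11 push 4
augment #2: 9→10→11 push 13
augment #3: 9→10→6→11 push 2
augment #4: 9→13→12→11 push 12
max flow = 31; residual-reachable set from 9 gives S-side
cut edges (S→T): {(9,6), (9,10), (13,12)} total cap 31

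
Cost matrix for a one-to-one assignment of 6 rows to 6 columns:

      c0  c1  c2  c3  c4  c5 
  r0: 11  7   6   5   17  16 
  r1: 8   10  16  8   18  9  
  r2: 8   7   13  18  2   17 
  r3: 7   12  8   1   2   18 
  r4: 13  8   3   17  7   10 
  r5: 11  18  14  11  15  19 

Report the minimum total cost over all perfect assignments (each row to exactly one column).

Minimum assignment cost: 33

optimal assignment: row0→col1 (cost 7), row1→col5 (cost 9), row2→col4 (cost 2), row3→col3 (cost 1), row4→col2 (cost 3), row5→col0 (cost 11)
total = 7 + 9 + 2 + 1 + 3 + 11 = 33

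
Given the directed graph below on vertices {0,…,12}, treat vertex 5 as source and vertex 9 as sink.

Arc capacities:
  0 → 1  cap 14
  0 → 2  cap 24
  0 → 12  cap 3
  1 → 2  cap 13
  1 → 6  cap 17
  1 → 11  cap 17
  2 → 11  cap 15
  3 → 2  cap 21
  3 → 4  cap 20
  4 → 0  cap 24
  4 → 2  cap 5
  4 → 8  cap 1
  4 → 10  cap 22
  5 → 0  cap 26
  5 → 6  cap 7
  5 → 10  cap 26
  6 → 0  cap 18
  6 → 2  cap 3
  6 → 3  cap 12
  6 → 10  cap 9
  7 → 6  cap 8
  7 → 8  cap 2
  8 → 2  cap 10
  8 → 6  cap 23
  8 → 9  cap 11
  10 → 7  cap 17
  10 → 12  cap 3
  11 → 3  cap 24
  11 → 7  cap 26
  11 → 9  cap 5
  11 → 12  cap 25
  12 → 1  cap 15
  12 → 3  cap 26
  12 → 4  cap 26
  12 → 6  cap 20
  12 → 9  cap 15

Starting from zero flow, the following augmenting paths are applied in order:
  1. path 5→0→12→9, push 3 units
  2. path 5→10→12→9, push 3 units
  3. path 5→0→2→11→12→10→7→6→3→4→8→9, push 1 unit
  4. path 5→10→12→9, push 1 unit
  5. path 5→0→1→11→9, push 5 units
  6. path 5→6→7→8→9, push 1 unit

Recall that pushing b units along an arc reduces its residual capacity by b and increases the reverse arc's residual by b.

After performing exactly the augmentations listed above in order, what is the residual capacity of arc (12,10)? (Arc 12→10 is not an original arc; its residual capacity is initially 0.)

after path 1 (5→0→12→9, push 3): res(12,10)=0
after path 2 (5→10→12→9, push 3): res(12,10)=3
after path 3 (5→0→2→11→12→10→7→6→3→4→8→9, push 1): res(12,10)=2
after path 4 (5→10→12→9, push 1): res(12,10)=3
after path 5 (5→0→1→11→9, push 5): res(12,10)=3
after path 6 (5→6→7→8→9, push 1): res(12,10)=3

Residual capacity of (12,10): 3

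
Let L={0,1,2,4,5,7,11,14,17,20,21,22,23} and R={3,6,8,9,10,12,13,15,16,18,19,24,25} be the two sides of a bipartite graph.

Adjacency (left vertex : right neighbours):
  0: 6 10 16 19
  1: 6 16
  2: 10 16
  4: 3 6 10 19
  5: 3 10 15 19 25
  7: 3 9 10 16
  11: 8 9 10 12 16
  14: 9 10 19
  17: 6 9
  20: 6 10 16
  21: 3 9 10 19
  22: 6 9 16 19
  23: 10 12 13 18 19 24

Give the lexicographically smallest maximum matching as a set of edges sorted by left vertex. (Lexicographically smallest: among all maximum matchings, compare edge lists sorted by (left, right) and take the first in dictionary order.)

|M| = 9 (so the lex-smallest maximum matching has 9 edges)
process left vertices in ascending order; for each, take the smallest-labelled available neighbour that still permits 9 edges overall, or leave it unmatched if none does
lex-smallest matching: {0-6, 1-16, 2-10, 4-3, 5-15, 7-9, 11-8, 14-19, 23-12}

Lex-smallest maximum matching: {(0,6), (1,16), (2,10), (4,3), (5,15), (7,9), (11,8), (14,19), (23,12)}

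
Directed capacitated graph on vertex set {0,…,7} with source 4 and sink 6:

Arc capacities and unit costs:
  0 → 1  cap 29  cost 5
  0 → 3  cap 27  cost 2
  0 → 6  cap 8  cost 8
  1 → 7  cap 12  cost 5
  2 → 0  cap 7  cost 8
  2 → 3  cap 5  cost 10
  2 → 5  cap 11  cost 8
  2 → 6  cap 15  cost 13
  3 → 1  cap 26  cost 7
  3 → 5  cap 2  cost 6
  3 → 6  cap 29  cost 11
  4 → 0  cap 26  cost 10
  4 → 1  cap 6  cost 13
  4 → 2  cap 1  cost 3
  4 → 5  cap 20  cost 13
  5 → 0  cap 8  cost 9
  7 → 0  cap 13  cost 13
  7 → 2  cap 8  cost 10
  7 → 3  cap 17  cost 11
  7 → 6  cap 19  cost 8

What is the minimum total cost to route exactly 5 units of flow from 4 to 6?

shortest-cost path #1: 4→2→6 push 1 @ unit cost 16 (adds 16)
shortest-cost path #2: 4→0→6 push 4 @ unit cost 18 (adds 72)
total cost = 88

Minimum cost for 5 units: 88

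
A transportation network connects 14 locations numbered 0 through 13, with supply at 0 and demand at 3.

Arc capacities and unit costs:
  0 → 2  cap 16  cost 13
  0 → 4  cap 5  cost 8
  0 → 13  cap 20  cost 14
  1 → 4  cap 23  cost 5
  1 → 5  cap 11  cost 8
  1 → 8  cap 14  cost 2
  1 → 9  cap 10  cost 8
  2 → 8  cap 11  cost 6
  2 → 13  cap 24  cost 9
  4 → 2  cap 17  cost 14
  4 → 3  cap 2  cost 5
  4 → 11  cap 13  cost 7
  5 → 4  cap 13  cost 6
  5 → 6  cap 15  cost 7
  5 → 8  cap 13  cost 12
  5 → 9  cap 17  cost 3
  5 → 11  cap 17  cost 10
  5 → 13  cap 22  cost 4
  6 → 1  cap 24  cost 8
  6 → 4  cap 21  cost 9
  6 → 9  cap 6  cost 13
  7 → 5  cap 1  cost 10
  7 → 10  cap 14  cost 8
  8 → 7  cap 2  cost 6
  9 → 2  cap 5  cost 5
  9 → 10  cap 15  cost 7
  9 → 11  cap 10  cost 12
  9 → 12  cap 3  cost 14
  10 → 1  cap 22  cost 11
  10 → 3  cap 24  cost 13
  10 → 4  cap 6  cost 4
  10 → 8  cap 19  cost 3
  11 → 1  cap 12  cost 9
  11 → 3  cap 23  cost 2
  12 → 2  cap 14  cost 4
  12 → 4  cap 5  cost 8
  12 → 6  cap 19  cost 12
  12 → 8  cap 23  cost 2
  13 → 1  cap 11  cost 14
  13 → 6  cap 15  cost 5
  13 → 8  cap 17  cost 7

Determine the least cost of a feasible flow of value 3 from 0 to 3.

shortest-cost path #1: 0→4→3 push 2 @ unit cost 13 (adds 26)
shortest-cost path #2: 0→4→11→3 push 1 @ unit cost 17 (adds 17)
total cost = 43

Minimum cost for 3 units: 43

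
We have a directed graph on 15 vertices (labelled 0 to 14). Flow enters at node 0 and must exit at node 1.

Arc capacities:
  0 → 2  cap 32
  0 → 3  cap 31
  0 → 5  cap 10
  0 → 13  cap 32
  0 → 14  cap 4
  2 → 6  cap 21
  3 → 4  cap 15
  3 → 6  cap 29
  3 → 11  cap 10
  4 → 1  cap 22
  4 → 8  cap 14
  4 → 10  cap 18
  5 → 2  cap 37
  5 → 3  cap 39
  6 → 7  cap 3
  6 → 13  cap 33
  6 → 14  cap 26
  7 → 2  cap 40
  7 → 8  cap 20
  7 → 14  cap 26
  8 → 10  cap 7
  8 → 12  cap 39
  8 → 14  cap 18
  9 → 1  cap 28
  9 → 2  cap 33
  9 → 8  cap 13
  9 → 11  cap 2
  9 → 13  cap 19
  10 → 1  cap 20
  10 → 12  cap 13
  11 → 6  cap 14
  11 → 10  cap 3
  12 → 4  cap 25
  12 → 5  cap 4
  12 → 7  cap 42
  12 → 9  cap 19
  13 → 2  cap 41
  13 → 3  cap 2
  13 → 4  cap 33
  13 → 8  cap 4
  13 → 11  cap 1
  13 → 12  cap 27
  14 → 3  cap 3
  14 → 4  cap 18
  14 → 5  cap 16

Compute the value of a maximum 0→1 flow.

augment #1: 0→3→4→1 bottleneck 15, total now 15
augment #2: 0→13→4→1 bottleneck 7, total now 22
augment #3: 0→3→11→10→1 bottleneck 3, total now 25
augment #4: 0→13→4→10→1 bottleneck 17, total now 42
augment #5: 0→13→12→9→1 bottleneck 8, total now 50
augment #6: 0→2→6→13→12→9→1 bottleneck 11, total now 61

Maximum flow value: 61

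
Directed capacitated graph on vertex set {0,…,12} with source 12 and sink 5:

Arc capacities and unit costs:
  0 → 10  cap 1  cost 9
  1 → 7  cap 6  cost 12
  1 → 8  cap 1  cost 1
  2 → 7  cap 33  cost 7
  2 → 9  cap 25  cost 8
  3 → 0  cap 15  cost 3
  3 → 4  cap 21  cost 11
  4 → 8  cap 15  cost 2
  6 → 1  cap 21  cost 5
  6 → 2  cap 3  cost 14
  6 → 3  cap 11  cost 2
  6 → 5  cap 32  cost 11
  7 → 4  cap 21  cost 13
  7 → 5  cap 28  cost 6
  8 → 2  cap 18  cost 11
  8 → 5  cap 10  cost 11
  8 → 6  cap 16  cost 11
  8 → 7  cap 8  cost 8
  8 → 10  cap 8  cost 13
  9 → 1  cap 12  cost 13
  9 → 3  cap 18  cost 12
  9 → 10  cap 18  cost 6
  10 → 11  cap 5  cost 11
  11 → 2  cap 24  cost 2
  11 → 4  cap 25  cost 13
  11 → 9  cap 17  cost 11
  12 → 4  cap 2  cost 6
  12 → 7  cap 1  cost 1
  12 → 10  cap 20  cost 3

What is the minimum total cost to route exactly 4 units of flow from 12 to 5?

Minimum cost for 4 units: 74

shortest-cost path #1: 12→7→5 push 1 @ unit cost 7 (adds 7)
shortest-cost path #2: 12→4→8→5 push 2 @ unit cost 19 (adds 38)
shortest-cost path #3: 12→10→11→2→7→5 push 1 @ unit cost 29 (adds 29)
total cost = 74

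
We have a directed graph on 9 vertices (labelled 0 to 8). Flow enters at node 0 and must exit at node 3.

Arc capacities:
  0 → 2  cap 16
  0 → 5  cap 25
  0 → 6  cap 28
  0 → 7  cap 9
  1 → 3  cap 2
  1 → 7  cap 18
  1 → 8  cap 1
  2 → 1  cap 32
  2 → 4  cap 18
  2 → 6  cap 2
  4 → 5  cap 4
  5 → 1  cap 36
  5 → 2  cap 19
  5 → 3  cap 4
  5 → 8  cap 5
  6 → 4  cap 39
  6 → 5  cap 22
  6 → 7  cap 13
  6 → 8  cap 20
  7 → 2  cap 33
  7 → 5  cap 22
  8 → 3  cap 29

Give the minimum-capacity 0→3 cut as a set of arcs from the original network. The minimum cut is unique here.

augment #1: 0→5→3 push 4
augment #2: 0→2→1→3 push 2
augment #3: 0→5→8→3 push 5
augment #4: 0→6→8→3 push 20
augment #5: 0→2→1→8→3 push 1
max flow = 32; residual-reachable set from 0 gives S-side
cut edges (S→T): {(1,3), (1,8), (5,3), (5,8), (6,8)} total cap 32

Min-cut arcs: {(1,3), (1,8), (5,3), (5,8), (6,8)} (total capacity 32)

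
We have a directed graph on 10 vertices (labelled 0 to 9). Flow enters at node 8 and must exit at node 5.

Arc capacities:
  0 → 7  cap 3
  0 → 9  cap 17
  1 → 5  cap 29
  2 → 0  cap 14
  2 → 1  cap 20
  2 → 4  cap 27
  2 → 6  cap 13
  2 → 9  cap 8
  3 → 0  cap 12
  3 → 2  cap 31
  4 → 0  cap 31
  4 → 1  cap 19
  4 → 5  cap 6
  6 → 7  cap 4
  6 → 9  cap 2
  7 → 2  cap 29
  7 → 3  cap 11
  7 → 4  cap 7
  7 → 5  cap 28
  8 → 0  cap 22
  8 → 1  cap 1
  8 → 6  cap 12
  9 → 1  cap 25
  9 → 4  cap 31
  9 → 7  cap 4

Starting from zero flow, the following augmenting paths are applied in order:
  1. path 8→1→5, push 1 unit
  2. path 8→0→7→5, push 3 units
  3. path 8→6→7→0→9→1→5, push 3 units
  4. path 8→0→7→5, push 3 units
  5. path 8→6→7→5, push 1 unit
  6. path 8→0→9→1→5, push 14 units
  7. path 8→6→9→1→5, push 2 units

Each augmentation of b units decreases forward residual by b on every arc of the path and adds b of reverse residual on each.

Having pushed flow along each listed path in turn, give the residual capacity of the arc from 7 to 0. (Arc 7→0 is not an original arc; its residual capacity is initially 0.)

Residual capacity of (7,0): 3

after path 1 (8→1→5, push 1): res(7,0)=0
after path 2 (8→0→7→5, push 3): res(7,0)=3
after path 3 (8→6→7→0→9→1→5, push 3): res(7,0)=0
after path 4 (8→0→7→5, push 3): res(7,0)=3
after path 5 (8→6→7→5, push 1): res(7,0)=3
after path 6 (8→0→9→1→5, push 14): res(7,0)=3
after path 7 (8→6→9→1→5, push 2): res(7,0)=3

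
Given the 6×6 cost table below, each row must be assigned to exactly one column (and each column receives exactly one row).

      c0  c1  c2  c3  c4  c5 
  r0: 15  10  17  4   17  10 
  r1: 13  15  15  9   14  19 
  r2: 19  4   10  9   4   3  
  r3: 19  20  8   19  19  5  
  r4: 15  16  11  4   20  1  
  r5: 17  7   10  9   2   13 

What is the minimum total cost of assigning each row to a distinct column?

optimal assignment: row0→col3 (cost 4), row1→col0 (cost 13), row2→col1 (cost 4), row3→col2 (cost 8), row4→col5 (cost 1), row5→col4 (cost 2)
total = 4 + 13 + 4 + 8 + 1 + 2 = 32

Minimum assignment cost: 32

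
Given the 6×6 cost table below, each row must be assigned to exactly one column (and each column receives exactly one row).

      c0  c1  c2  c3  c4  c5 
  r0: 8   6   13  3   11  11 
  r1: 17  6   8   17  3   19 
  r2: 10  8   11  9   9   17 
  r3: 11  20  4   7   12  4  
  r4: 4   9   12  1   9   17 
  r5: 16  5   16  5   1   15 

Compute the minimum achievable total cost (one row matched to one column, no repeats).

Minimum assignment cost: 28

optimal assignment: row0→col3 (cost 3), row1→col2 (cost 8), row2→col1 (cost 8), row3→col5 (cost 4), row4→col0 (cost 4), row5→col4 (cost 1)
total = 3 + 8 + 8 + 4 + 4 + 1 = 28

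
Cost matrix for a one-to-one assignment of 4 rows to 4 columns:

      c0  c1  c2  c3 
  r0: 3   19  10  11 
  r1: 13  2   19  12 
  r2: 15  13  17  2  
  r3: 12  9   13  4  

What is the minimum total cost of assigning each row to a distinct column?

optimal assignment: row0→col0 (cost 3), row1→col1 (cost 2), row2→col3 (cost 2), row3→col2 (cost 13)
total = 3 + 2 + 2 + 13 = 20

Minimum assignment cost: 20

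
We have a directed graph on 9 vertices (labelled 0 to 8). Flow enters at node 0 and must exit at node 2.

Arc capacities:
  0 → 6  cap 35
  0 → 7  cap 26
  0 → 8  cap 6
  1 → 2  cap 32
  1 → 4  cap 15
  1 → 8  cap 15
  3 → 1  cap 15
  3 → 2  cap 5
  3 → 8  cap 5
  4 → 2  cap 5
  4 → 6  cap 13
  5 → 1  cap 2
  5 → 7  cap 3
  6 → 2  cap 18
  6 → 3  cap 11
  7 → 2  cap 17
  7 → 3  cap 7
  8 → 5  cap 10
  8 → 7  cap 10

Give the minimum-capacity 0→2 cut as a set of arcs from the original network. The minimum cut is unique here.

Min-cut arcs: {(5,1), (6,2), (6,3), (7,2), (7,3)} (total capacity 55)

augment #1: 0→6→2 push 18
augment #2: 0→7→2 push 17
augment #3: 0→6→3→2 push 5
augment #4: 0→6→3→1→2 push 6
augment #5: 0→7→3→1→2 push 7
augment #6: 0→8→5→1→2 push 2
max flow = 55; residual-reachable set from 0 gives S-side
cut edges (S→T): {(5,1), (6,2), (6,3), (7,2), (7,3)} total cap 55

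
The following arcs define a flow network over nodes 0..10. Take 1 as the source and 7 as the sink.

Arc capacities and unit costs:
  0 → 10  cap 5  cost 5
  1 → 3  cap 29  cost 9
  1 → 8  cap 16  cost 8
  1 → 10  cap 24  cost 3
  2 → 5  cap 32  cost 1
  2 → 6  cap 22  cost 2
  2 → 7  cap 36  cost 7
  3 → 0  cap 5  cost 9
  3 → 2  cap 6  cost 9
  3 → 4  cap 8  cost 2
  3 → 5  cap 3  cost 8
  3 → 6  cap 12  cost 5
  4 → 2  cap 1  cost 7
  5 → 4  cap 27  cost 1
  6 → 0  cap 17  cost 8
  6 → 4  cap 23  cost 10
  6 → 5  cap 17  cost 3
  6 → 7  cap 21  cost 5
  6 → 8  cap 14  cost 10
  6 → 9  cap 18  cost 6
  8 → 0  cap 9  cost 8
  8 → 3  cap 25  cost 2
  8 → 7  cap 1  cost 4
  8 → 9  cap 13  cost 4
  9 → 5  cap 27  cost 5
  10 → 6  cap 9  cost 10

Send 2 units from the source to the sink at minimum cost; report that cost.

shortest-cost path #1: 1→8→7 push 1 @ unit cost 12 (adds 12)
shortest-cost path #2: 1→10→6→7 push 1 @ unit cost 18 (adds 18)
total cost = 30

Minimum cost for 2 units: 30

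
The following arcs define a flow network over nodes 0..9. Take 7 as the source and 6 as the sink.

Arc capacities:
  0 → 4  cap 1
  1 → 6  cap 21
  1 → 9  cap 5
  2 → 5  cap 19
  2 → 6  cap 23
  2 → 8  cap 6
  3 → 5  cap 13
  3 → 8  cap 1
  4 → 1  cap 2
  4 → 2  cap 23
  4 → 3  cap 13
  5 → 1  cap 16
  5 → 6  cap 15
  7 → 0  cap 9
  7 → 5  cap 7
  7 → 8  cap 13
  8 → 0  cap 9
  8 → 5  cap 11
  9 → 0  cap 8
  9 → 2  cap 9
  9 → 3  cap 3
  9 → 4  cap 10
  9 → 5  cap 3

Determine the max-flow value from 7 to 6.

Maximum flow value: 19

augment #1: 7→5→6 bottleneck 7, total now 7
augment #2: 7→8→5→6 bottleneck 8, total now 15
augment #3: 7→0→4→1→6 bottleneck 1, total now 16
augment #4: 7→8→5→1→6 bottleneck 3, total now 19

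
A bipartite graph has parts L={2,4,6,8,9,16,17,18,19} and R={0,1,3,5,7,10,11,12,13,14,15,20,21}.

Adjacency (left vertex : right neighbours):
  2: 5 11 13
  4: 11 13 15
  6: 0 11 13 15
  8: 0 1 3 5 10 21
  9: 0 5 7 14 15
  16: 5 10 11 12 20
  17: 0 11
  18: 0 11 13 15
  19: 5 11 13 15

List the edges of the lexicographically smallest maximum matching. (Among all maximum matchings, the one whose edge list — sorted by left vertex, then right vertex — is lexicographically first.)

|M| = 8 (so the lex-smallest maximum matching has 8 edges)
process left vertices in ascending order; for each, take the smallest-labelled available neighbour that still permits 8 edges overall, or leave it unmatched if none does
lex-smallest matching: {2-5, 4-11, 6-0, 8-1, 9-7, 16-10, 18-13, 19-15}

Lex-smallest maximum matching: {(2,5), (4,11), (6,0), (8,1), (9,7), (16,10), (18,13), (19,15)}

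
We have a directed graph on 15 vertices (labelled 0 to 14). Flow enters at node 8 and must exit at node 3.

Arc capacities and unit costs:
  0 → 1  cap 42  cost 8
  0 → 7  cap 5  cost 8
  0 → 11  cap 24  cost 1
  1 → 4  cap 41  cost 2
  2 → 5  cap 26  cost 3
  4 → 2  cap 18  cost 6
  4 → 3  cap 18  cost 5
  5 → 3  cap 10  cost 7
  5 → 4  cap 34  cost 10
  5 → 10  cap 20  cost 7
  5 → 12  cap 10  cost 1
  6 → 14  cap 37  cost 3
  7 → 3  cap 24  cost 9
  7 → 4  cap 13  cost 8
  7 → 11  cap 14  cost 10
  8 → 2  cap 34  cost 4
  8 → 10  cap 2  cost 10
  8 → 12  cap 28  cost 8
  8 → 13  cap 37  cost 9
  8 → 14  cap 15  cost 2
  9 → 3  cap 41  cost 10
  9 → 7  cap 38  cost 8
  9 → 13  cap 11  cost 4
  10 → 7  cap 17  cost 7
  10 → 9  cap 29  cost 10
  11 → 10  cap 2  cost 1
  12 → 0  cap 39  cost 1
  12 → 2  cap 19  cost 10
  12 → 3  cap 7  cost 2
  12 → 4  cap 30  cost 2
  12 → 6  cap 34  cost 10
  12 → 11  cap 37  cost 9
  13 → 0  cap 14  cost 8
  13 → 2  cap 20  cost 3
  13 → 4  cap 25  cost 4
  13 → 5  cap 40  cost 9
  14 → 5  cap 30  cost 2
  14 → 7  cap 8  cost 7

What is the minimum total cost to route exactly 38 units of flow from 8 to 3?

shortest-cost path #1: 8→14→5→12→3 push 7 @ unit cost 7 (adds 49)
shortest-cost path #2: 8→14→5→3 push 8 @ unit cost 11 (adds 88)
shortest-cost path #3: 8→12→5→3 push 2 @ unit cost 14 (adds 28)
shortest-cost path #4: 8→12→4→3 push 18 @ unit cost 15 (adds 270)
shortest-cost path #5: 8→12→5→14→7→3 push 3 @ unit cost 21 (adds 63)
total cost = 498

Minimum cost for 38 units: 498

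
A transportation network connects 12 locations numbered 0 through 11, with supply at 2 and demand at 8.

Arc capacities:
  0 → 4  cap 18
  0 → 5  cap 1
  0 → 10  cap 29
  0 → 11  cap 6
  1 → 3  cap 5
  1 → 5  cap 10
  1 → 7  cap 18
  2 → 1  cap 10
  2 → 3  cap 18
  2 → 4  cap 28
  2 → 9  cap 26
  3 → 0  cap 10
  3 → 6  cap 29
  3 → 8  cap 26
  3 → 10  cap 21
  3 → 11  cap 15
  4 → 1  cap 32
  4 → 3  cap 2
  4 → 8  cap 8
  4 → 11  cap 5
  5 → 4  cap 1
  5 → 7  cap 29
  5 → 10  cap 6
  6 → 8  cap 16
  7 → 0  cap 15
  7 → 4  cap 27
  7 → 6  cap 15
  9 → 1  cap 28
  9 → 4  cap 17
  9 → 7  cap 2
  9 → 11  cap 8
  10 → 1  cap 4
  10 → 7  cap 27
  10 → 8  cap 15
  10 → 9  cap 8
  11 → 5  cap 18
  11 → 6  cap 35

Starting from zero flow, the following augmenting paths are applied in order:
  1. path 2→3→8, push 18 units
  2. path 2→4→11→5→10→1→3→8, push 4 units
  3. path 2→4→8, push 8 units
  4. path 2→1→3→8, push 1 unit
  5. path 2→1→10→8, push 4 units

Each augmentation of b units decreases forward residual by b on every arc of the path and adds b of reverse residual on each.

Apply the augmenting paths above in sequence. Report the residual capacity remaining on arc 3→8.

after path 1 (2→3→8, push 18): res(3,8)=8
after path 2 (2→4→11→5→10→1→3→8, push 4): res(3,8)=4
after path 3 (2→4→8, push 8): res(3,8)=4
after path 4 (2→1→3→8, push 1): res(3,8)=3
after path 5 (2→1→10→8, push 4): res(3,8)=3

Residual capacity of (3,8): 3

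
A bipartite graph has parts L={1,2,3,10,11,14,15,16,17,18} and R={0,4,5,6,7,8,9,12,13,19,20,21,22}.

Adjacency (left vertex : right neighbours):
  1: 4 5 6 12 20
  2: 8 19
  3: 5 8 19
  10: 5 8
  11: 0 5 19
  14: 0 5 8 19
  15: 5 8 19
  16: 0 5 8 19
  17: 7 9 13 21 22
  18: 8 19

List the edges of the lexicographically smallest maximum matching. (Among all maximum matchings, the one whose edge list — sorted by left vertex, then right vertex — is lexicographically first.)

Lex-smallest maximum matching: {(1,4), (2,8), (3,5), (11,0), (14,19), (17,7)}

|M| = 6 (so the lex-smallest maximum matching has 6 edges)
process left vertices in ascending order; for each, take the smallest-labelled available neighbour that still permits 6 edges overall, or leave it unmatched if none does
lex-smallest matching: {1-4, 2-8, 3-5, 11-0, 14-19, 17-7}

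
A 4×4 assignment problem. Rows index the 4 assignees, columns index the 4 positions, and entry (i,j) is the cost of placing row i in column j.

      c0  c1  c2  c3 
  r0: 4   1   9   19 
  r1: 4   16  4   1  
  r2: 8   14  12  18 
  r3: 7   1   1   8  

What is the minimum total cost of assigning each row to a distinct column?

optimal assignment: row0→col1 (cost 1), row1→col3 (cost 1), row2→col0 (cost 8), row3→col2 (cost 1)
total = 1 + 1 + 8 + 1 = 11

Minimum assignment cost: 11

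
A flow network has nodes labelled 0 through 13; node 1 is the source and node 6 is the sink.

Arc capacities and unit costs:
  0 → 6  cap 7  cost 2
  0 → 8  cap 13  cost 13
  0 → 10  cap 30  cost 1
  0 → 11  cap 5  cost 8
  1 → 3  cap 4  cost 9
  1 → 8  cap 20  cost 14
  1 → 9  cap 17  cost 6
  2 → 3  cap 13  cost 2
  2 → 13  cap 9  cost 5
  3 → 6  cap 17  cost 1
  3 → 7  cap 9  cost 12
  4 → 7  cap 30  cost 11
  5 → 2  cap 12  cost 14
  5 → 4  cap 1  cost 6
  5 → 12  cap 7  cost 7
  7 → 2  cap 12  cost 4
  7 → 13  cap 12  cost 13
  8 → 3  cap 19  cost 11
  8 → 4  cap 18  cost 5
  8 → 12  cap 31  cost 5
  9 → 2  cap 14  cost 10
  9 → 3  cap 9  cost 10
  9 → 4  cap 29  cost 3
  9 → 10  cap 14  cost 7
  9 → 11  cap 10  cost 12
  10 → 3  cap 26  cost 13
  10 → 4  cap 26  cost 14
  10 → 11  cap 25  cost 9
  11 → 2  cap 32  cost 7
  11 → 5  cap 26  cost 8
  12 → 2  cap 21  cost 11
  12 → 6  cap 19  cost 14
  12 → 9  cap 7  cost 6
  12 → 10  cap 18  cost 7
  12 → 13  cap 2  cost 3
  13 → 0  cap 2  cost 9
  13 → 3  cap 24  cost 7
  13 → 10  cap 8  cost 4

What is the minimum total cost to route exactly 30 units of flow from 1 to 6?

Minimum cost for 30 units: 696

shortest-cost path #1: 1→3→6 push 4 @ unit cost 10 (adds 40)
shortest-cost path #2: 1→9→3→6 push 9 @ unit cost 17 (adds 153)
shortest-cost path #3: 1→9→2→3→6 push 4 @ unit cost 19 (adds 76)
shortest-cost path #4: 1→9→2→13→0→6 push 2 @ unit cost 32 (adds 64)
shortest-cost path #5: 1→8→12→6 push 11 @ unit cost 33 (adds 363)
total cost = 696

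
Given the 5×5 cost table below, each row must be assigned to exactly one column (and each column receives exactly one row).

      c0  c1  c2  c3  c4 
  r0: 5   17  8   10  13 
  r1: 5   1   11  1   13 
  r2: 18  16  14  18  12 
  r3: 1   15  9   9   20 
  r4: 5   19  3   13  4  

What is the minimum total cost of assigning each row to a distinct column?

Minimum assignment cost: 27

optimal assignment: row0→col3 (cost 10), row1→col1 (cost 1), row2→col4 (cost 12), row3→col0 (cost 1), row4→col2 (cost 3)
total = 10 + 1 + 12 + 1 + 3 = 27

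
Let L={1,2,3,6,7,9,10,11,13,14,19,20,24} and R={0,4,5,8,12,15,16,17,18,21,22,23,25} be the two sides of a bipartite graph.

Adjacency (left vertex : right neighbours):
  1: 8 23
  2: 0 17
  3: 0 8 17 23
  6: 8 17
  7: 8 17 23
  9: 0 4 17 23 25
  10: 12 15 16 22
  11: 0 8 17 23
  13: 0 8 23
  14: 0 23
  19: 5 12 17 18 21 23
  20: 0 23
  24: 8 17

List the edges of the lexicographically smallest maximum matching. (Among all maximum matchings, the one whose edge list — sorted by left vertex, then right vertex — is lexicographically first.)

Lex-smallest maximum matching: {(1,8), (2,0), (3,17), (7,23), (9,4), (10,12), (19,5)}

|M| = 7 (so the lex-smallest maximum matching has 7 edges)
process left vertices in ascending order; for each, take the smallest-labelled available neighbour that still permits 7 edges overall, or leave it unmatched if none does
lex-smallest matching: {1-8, 2-0, 3-17, 7-23, 9-4, 10-12, 19-5}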